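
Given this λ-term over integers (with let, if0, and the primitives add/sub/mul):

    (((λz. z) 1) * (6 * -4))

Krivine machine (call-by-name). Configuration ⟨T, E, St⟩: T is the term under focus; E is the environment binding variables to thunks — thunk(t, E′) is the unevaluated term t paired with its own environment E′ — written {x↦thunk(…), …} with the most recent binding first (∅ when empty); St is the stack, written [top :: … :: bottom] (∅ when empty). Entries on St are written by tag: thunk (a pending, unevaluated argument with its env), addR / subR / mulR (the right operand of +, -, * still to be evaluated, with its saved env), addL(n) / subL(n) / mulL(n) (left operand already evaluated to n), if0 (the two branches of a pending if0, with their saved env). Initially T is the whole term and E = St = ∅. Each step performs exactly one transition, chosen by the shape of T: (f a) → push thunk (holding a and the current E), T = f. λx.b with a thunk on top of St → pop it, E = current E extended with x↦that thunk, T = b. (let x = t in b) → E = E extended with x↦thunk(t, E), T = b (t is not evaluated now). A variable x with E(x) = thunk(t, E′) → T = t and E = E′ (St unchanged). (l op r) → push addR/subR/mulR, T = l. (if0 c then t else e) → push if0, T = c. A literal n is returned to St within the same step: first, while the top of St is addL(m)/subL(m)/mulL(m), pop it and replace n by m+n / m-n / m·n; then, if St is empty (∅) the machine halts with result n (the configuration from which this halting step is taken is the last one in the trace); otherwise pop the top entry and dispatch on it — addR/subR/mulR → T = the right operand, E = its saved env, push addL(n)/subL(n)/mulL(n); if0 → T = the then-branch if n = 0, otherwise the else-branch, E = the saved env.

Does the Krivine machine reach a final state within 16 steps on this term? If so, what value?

Answer: -24

Machine steps:
[0] ⟨T=(((λz. z) 1) * (6 * -4)); E=∅; St=∅⟩
[1] ⟨T=((λz. z) 1); E=∅; St=[mulR]⟩
[2] ⟨T=(λz. z); E=∅; St=[thunk :: mulR]⟩
[3] ⟨T=z; E={z↦thunk(1, ∅)}; St=[mulR]⟩
[4] ⟨T=1; E=∅; St=[mulR]⟩
[5] ⟨T=(6 * -4); E=∅; St=[mulL(1)]⟩
[6] ⟨T=6; E=∅; St=[mulR :: mulL(1)]⟩
[7] ⟨T=-4; E=∅; St=[mulL(6) :: mulL(1)]⟩
→ final value -24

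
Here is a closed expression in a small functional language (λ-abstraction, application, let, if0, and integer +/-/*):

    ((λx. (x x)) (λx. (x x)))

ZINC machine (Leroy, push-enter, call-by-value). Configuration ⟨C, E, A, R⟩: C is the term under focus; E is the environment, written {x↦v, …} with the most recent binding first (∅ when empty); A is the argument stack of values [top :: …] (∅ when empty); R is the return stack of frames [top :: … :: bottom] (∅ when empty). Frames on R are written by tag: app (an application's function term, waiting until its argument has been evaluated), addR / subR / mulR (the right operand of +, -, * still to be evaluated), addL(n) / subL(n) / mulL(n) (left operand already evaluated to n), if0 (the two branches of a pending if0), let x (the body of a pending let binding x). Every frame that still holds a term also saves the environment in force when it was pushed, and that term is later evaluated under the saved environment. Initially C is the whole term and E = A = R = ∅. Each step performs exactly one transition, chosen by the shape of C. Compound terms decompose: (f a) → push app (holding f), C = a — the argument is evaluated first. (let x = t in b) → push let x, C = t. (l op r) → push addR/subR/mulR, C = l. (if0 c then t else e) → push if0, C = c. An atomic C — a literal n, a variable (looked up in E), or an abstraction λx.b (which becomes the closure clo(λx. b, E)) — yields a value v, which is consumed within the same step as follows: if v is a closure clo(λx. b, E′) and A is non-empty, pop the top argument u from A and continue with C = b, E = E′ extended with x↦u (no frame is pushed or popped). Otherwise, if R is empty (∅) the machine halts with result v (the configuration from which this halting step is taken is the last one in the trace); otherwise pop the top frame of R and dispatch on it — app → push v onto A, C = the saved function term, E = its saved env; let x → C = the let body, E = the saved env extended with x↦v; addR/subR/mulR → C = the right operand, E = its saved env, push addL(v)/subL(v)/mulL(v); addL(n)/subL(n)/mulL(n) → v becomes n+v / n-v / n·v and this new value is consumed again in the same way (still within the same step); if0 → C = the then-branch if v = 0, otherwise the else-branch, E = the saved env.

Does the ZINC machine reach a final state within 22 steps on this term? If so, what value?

Answer: DIVERGES (no final state within 22 steps)

Machine steps:
0. ⟨C=((λx. (x x)) (λx. (x x))); E=∅; A=∅; R=∅⟩
1. ⟨C=(λx. (x x)); E=∅; A=∅; R=[app]⟩
2. ⟨C=(λx. (x x)); E=∅; A=[clo(λx. (x x), ∅)]; R=∅⟩
3. ⟨C=(x x); E={x↦clo(λx. (x x), ∅)}; A=∅; R=∅⟩
4. ⟨C=x; E={x↦clo(λx. (x x), ∅)}; A=∅; R=[app]⟩
5. ⟨C=x; E={x↦clo(λx. (x x), ∅)}; A=[clo(λx. (x x), ∅)]; R=∅⟩
… configuration repeats with period 3 (steps 3–5 recur indefinitely) …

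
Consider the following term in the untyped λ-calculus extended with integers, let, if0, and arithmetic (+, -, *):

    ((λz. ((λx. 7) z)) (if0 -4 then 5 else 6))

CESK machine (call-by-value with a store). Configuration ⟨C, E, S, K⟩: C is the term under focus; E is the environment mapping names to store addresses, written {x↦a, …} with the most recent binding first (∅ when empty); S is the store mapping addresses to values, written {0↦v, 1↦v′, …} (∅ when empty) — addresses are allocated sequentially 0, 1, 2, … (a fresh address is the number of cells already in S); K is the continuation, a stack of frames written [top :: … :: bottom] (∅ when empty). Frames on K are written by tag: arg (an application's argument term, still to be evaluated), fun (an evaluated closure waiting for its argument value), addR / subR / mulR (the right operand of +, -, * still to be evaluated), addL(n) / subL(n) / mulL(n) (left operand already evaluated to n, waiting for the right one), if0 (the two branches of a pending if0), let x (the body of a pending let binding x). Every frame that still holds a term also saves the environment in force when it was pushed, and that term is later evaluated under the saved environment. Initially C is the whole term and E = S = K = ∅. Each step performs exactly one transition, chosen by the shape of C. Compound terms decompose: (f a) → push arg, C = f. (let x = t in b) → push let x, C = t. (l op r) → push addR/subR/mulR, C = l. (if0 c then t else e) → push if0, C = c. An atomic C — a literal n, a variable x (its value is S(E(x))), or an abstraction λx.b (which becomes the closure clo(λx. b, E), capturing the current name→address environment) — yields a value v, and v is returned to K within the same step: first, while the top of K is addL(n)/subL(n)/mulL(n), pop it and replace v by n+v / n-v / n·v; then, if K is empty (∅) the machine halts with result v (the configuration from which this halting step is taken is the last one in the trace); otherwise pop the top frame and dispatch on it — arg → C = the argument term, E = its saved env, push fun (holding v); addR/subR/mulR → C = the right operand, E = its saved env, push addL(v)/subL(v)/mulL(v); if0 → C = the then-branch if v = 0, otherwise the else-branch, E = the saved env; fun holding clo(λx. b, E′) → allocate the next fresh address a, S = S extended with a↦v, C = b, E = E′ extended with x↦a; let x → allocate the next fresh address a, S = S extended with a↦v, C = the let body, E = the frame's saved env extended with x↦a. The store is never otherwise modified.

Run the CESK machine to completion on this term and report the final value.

[0] <C=((λz. ((λx. 7) z)) (if0 -4 then 5 else 6)), E=∅, S=∅, K=∅>
[1] <C=(λz. ((λx. 7) z)), E=∅, S=∅, K=[arg]>
[2] <C=(if0 -4 then 5 else 6), E=∅, S=∅, K=[fun]>
[3] <C=-4, E=∅, S=∅, K=[if0 :: fun]>
[4] <C=6, E=∅, S=∅, K=[fun]>
[5] <C=((λx. 7) z), E={z↦0}, S={0↦6}, K=∅>
[6] <C=(λx. 7), E={z↦0}, S={0↦6}, K=[arg]>
[7] <C=z, E={z↦0}, S={0↦6}, K=[fun]>
[8] <C=7, E={x↦1, z↦0}, S={0↦6, 1↦6}, K=∅>
→ final value 7

Answer: 7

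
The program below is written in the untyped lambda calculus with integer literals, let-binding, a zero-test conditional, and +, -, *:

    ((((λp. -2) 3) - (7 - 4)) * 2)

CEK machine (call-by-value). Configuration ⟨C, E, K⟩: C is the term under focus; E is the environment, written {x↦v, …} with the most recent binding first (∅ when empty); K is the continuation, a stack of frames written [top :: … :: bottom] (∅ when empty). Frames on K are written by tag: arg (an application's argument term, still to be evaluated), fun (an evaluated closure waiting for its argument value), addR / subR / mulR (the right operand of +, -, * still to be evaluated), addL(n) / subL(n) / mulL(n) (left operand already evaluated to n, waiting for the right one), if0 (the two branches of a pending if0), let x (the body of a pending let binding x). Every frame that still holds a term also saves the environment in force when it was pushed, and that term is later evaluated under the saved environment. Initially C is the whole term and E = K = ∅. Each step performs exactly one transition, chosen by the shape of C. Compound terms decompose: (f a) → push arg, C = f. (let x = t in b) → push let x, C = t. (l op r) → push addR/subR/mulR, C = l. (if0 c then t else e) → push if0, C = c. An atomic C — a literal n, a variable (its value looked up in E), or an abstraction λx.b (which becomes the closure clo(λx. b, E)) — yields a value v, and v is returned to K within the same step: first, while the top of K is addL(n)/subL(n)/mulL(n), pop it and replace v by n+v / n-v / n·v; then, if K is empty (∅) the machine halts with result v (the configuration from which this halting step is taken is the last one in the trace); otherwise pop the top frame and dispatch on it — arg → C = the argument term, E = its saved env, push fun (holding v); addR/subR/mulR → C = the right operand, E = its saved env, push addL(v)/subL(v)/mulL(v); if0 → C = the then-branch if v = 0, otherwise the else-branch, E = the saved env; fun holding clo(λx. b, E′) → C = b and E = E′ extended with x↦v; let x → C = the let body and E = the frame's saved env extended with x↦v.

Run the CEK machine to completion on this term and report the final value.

Answer: -10

Derivation:
0. [C=((((λp. -2) 3) - (7 - 4)) * 2) | E=∅ | K=∅]
1. [C=(((λp. -2) 3) - (7 - 4)) | E=∅ | K=[mulR]]
2. [C=((λp. -2) 3) | E=∅ | K=[subR :: mulR]]
3. [C=(λp. -2) | E=∅ | K=[arg :: subR :: mulR]]
4. [C=3 | E=∅ | K=[fun :: subR :: mulR]]
5. [C=-2 | E={p↦3} | K=[subR :: mulR]]
6. [C=(7 - 4) | E=∅ | K=[subL(-2) :: mulR]]
7. [C=7 | E=∅ | K=[subR :: subL(-2) :: mulR]]
8. [C=4 | E=∅ | K=[subL(7) :: subL(-2) :: mulR]]
9. [C=2 | E=∅ | K=[mulL(-5)]]
→ final value -10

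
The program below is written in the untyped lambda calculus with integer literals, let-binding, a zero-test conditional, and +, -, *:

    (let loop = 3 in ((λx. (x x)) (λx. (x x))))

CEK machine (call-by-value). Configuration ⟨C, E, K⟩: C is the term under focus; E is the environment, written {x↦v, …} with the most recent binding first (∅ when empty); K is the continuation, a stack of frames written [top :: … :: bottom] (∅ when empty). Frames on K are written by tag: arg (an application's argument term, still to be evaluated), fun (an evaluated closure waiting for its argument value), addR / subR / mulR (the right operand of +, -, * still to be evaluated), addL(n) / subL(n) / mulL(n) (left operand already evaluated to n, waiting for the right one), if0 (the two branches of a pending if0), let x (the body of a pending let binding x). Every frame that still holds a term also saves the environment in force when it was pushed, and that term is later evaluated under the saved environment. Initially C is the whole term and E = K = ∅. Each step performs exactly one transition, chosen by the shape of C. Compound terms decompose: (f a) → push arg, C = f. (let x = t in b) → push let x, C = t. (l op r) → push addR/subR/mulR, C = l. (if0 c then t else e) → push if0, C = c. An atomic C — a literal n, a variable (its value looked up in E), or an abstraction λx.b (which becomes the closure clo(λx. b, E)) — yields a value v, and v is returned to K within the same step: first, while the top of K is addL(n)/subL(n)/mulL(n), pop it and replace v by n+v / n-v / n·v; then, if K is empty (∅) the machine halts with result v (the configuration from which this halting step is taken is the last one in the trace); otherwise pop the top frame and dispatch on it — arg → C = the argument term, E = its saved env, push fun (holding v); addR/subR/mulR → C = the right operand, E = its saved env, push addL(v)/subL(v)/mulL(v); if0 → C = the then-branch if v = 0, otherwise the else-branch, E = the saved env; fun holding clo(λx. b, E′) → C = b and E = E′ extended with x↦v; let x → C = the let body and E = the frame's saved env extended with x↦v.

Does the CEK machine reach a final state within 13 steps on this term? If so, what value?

Answer: DIVERGES (no final state within 13 steps)

Derivation:
[0] ⟨C=(let loop = 3 in ((λx. (x x)) (λx. (x x)))); E=∅; K=∅⟩
[1] ⟨C=3; E=∅; K=[let loop]⟩
[2] ⟨C=((λx. (x x)) (λx. (x x))); E={loop↦3}; K=∅⟩
[3] ⟨C=(λx. (x x)); E={loop↦3}; K=[arg]⟩
[4] ⟨C=(λx. (x x)); E={loop↦3}; K=[fun]⟩
[5] ⟨C=(x x); E={x↦clo(λx. (x x), {loop↦3}), loop↦3}; K=∅⟩
[6] ⟨C=x; E={x↦clo(λx. (x x), {loop↦3}), loop↦3}; K=[arg]⟩
[7] ⟨C=x; E={x↦clo(λx. (x x), {loop↦3}), loop↦3}; K=[fun]⟩
… configuration repeats with period 3 (steps 5–7 recur indefinitely) …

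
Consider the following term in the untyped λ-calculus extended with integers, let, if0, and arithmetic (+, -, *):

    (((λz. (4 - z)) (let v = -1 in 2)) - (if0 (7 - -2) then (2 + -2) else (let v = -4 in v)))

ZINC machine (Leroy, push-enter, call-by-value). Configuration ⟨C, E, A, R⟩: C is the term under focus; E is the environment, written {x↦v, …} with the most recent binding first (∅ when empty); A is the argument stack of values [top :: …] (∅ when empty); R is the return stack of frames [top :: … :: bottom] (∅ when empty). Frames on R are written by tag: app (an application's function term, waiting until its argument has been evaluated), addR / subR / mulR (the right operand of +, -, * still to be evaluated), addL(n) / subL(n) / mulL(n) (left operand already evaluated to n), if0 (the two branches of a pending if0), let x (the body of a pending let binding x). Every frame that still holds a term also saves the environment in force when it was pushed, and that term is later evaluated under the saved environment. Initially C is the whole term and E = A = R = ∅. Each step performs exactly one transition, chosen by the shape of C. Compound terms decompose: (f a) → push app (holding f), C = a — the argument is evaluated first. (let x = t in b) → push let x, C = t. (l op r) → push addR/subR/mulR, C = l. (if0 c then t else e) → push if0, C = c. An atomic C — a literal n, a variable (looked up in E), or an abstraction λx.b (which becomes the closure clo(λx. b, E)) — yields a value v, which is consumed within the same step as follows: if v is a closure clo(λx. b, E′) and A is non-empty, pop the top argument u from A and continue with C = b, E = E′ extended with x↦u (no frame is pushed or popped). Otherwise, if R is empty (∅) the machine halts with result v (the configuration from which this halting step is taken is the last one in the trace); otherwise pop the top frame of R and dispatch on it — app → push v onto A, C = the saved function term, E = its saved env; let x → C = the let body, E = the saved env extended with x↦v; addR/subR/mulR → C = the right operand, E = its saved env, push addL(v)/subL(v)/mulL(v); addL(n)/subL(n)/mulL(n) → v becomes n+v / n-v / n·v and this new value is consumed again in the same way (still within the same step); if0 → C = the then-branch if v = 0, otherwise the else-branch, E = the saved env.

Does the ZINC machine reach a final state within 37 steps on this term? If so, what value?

Answer: 6

Machine steps:
0. <C=(((λz. (4 - z)) (let v = -1 in 2)) - (if0 (7 - -2) then (2 + -2) else (let v = -4 in v))), E=∅, A=∅, R=∅>
1. <C=((λz. (4 - z)) (let v = -1 in 2)), E=∅, A=∅, R=[subR]>
2. <C=(let v = -1 in 2), E=∅, A=∅, R=[app :: subR]>
3. <C=-1, E=∅, A=∅, R=[let v :: app :: subR]>
4. <C=2, E={v↦-1}, A=∅, R=[app :: subR]>
5. <C=(λz. (4 - z)), E=∅, A=[2], R=[subR]>
6. <C=(4 - z), E={z↦2}, A=∅, R=[subR]>
7. <C=4, E={z↦2}, A=∅, R=[subR :: subR]>
8. <C=z, E={z↦2}, A=∅, R=[subL(4) :: subR]>
9. <C=(if0 (7 - -2) then (2 + -2) else (let v = -4 in v)), E=∅, A=∅, R=[subL(2)]>
10. <C=(7 - -2), E=∅, A=∅, R=[if0 :: subL(2)]>
11. <C=7, E=∅, A=∅, R=[subR :: if0 :: subL(2)]>
12. <C=-2, E=∅, A=∅, R=[subL(7) :: if0 :: subL(2)]>
13. <C=(let v = -4 in v), E=∅, A=∅, R=[subL(2)]>
14. <C=-4, E=∅, A=∅, R=[let v :: subL(2)]>
15. <C=v, E={v↦-4}, A=∅, R=[subL(2)]>
→ final value 6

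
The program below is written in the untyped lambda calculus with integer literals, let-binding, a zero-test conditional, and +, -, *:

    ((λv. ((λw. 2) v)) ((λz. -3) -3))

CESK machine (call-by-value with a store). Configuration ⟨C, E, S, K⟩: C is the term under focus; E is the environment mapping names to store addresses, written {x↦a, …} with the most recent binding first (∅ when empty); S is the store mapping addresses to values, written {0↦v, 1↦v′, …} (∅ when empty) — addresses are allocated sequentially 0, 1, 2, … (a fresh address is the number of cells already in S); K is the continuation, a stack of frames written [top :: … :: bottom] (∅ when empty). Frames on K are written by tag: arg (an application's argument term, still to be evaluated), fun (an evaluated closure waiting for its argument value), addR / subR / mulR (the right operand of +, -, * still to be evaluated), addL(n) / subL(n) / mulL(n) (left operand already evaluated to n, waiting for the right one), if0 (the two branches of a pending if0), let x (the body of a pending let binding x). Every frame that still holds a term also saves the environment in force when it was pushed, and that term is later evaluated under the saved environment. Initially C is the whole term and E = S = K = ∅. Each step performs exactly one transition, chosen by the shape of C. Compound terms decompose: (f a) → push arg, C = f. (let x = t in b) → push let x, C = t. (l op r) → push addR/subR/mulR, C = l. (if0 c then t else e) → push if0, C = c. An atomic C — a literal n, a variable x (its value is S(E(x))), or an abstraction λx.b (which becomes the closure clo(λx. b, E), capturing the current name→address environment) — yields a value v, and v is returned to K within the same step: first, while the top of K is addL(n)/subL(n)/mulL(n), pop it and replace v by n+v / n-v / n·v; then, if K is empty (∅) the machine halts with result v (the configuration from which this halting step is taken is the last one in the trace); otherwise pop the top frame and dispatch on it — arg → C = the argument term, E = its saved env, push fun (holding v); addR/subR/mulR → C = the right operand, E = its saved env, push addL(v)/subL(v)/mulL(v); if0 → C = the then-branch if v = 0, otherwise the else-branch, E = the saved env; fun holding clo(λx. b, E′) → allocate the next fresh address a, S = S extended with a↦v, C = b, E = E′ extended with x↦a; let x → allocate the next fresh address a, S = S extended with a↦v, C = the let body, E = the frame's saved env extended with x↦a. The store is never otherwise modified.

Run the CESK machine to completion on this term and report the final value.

Answer: 2

Machine steps:
0. <C=((λv. ((λw. 2) v)) ((λz. -3) -3)), E=∅, S=∅, K=∅>
1. <C=(λv. ((λw. 2) v)), E=∅, S=∅, K=[arg]>
2. <C=((λz. -3) -3), E=∅, S=∅, K=[fun]>
3. <C=(λz. -3), E=∅, S=∅, K=[arg :: fun]>
4. <C=-3, E=∅, S=∅, K=[fun :: fun]>
5. <C=-3, E={z↦0}, S={0↦-3}, K=[fun]>
6. <C=((λw. 2) v), E={v↦1}, S={0↦-3, 1↦-3}, K=∅>
7. <C=(λw. 2), E={v↦1}, S={0↦-3, 1↦-3}, K=[arg]>
8. <C=v, E={v↦1}, S={0↦-3, 1↦-3}, K=[fun]>
9. <C=2, E={w↦2, v↦1}, S={0↦-3, 1↦-3, 2↦-3}, K=∅>
→ final value 2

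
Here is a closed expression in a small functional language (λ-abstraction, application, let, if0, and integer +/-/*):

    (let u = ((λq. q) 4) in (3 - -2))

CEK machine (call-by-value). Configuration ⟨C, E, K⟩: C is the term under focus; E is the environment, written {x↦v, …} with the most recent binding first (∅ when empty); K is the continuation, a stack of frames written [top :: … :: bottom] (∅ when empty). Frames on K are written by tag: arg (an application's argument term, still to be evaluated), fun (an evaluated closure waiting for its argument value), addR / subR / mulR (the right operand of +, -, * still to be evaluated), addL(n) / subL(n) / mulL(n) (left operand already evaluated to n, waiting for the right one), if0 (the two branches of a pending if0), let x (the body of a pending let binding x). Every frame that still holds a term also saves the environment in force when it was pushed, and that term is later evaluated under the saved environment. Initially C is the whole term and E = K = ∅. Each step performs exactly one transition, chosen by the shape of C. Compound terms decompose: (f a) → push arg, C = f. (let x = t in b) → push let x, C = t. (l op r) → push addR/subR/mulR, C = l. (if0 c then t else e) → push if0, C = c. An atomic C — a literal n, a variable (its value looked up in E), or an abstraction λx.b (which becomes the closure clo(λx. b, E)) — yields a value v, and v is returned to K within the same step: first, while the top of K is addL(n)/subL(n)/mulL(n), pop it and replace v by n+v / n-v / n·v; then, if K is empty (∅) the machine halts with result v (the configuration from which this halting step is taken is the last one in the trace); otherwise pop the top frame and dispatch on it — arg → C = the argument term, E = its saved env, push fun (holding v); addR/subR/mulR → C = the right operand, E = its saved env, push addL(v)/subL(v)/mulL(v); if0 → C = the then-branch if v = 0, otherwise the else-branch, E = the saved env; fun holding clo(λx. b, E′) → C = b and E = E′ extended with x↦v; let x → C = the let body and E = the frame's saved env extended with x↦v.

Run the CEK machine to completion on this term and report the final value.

[0] <C=(let u = ((λq. q) 4) in (3 - -2)), E=∅, K=∅>
[1] <C=((λq. q) 4), E=∅, K=[let u]>
[2] <C=(λq. q), E=∅, K=[arg :: let u]>
[3] <C=4, E=∅, K=[fun :: let u]>
[4] <C=q, E={q↦4}, K=[let u]>
[5] <C=(3 - -2), E={u↦4}, K=∅>
[6] <C=3, E={u↦4}, K=[subR]>
[7] <C=-2, E={u↦4}, K=[subL(3)]>
→ final value 5

Answer: 5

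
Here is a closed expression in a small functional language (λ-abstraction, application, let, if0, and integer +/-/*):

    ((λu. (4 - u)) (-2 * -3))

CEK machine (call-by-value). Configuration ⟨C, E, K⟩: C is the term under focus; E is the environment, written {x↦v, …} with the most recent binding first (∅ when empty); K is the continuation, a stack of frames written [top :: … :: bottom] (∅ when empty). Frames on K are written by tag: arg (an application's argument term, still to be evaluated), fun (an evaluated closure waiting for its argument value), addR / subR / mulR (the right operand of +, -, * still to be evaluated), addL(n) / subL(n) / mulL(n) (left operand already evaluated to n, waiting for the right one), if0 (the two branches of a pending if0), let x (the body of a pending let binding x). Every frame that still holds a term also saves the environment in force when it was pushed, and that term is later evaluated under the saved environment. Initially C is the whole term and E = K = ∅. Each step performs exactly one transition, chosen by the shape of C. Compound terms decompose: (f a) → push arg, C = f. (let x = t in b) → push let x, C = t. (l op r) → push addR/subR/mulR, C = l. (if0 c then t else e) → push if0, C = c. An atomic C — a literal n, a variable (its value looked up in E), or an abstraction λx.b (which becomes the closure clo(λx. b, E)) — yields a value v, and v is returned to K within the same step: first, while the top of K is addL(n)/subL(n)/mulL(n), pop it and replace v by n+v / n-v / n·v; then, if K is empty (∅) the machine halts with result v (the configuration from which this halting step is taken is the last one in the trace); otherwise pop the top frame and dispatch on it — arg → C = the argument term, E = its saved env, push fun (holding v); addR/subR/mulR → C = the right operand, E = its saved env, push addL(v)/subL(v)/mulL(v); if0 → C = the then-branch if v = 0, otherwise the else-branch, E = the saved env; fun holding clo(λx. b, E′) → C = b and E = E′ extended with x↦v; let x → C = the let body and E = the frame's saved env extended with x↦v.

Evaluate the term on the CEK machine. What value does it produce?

Answer: -2

Execution trace:
t=0: ⟨C=((λu. (4 - u)) (-2 * -3)); E=∅; K=∅⟩
t=1: ⟨C=(λu. (4 - u)); E=∅; K=[arg]⟩
t=2: ⟨C=(-2 * -3); E=∅; K=[fun]⟩
t=3: ⟨C=-2; E=∅; K=[mulR :: fun]⟩
t=4: ⟨C=-3; E=∅; K=[mulL(-2) :: fun]⟩
t=5: ⟨C=(4 - u); E={u↦6}; K=∅⟩
t=6: ⟨C=4; E={u↦6}; K=[subR]⟩
t=7: ⟨C=u; E={u↦6}; K=[subL(4)]⟩
→ final value -2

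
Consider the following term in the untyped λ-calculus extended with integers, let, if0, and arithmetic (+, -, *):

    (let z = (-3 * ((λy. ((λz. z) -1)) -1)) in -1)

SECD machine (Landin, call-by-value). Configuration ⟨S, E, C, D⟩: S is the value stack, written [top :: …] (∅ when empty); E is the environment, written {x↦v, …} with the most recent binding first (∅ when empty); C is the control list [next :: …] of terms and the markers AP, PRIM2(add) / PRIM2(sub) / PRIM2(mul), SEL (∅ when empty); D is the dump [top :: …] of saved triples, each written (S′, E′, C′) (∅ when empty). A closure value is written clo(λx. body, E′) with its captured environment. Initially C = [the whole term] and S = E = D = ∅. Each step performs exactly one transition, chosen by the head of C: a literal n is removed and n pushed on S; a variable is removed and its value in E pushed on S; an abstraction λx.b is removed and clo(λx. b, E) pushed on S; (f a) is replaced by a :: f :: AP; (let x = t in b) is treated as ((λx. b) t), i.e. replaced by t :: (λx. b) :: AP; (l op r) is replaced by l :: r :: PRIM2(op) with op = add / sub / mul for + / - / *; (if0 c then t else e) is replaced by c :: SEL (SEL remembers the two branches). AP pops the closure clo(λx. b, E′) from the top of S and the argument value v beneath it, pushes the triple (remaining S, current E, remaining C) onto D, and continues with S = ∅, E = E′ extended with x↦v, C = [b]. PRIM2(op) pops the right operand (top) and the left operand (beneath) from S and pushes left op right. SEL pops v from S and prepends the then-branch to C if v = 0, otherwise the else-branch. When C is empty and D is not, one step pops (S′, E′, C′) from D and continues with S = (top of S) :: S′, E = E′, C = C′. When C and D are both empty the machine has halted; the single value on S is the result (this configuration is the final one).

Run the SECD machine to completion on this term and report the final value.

[0] <S=∅, E=∅, C=[(let z = (-3 * ((λy. ((λz. z) -1)) -1)) in -1)], D=∅>
[1] <S=∅, E=∅, C=[(-3 * ((λy. ((λz. z) -1)) -1)) :: (λz. -1) :: AP], D=∅>
[2] <S=∅, E=∅, C=[-3 :: ((λy. ((λz. z) -1)) -1) :: PRIM2(mul) :: (λz. -1) :: AP], D=∅>
[3] <S=[-3], E=∅, C=[((λy. ((λz. z) -1)) -1) :: PRIM2(mul) :: (λz. -1) :: AP], D=∅>
[4] <S=[-3], E=∅, C=[-1 :: (λy. ((λz. z) -1)) :: AP :: PRIM2(mul) :: (λz. -1) :: AP], D=∅>
[5] <S=[-1 :: -3], E=∅, C=[(λy. ((λz. z) -1)) :: AP :: PRIM2(mul) :: (λz. -1) :: AP], D=∅>
[6] <S=[clo(λy. ((λz. z) -1), ∅) :: -1 :: -3], E=∅, C=[AP :: PRIM2(mul) :: (λz. -1) :: AP], D=∅>
[7] <S=∅, E={y↦-1}, C=[((λz. z) -1)], D=[([-3], ∅, [PRIM2(mul) :: (λz. -1) :: AP])]>
[8] <S=∅, E={y↦-1}, C=[-1 :: (λz. z) :: AP], D=[([-3], ∅, [PRIM2(mul) :: (λz. -1) :: AP])]>
[9] <S=[-1], E={y↦-1}, C=[(λz. z) :: AP], D=[([-3], ∅, [PRIM2(mul) :: (λz. -1) :: AP])]>
[10] <S=[clo(λz. z, {y↦-1}) :: -1], E={y↦-1}, C=[AP], D=[([-3], ∅, [PRIM2(mul) :: (λz. -1) :: AP])]>
[11] <S=∅, E={z↦-1, y↦-1}, C=[z], D=[(∅, {y↦-1}, ∅) :: ([-3], ∅, [PRIM2(mul) :: (λz. -1) :: AP])]>
[12] <S=[-1], E={z↦-1, y↦-1}, C=∅, D=[(∅, {y↦-1}, ∅) :: ([-3], ∅, [PRIM2(mul) :: (λz. -1) :: AP])]>
[13] <S=[-1], E={y↦-1}, C=∅, D=[([-3], ∅, [PRIM2(mul) :: (λz. -1) :: AP])]>
[14] <S=[-1 :: -3], E=∅, C=[PRIM2(mul) :: (λz. -1) :: AP], D=∅>
[15] <S=[3], E=∅, C=[(λz. -1) :: AP], D=∅>
[16] <S=[clo(λz. -1, ∅) :: 3], E=∅, C=[AP], D=∅>
[17] <S=∅, E={z↦3}, C=[-1], D=[(∅, ∅, ∅)]>
[18] <S=[-1], E={z↦3}, C=∅, D=[(∅, ∅, ∅)]>
[19] <S=[-1], E=∅, C=∅, D=∅>
→ final value -1

Answer: -1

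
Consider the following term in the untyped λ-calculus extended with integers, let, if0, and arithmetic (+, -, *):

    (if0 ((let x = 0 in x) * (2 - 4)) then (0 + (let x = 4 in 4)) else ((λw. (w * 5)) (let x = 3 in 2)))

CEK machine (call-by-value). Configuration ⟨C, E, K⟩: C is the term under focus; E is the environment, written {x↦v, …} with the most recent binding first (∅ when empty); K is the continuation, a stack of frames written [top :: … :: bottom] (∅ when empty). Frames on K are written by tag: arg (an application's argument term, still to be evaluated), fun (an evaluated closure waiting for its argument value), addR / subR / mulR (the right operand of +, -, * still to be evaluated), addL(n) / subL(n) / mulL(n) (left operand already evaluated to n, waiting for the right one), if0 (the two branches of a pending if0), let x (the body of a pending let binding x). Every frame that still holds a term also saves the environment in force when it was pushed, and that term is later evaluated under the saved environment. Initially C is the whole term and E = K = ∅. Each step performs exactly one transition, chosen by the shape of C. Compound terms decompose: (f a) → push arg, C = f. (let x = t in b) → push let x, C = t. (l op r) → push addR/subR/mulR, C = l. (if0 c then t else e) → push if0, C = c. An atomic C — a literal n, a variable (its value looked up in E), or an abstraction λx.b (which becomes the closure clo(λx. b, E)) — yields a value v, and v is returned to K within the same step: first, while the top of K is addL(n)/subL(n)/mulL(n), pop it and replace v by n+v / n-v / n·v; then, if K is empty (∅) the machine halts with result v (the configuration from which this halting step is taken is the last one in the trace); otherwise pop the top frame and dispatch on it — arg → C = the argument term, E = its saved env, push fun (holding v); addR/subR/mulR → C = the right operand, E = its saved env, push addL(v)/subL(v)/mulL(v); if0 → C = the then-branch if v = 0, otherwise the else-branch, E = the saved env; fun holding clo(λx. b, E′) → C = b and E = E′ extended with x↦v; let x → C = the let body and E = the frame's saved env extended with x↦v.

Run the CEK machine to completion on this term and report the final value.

0. <C=(if0 ((let x = 0 in x) * (2 - 4)) then (0 + (let x = 4 in 4)) else ((λw. (w * 5)) (let x = 3 in 2))), E=∅, K=∅>
1. <C=((let x = 0 in x) * (2 - 4)), E=∅, K=[if0]>
2. <C=(let x = 0 in x), E=∅, K=[mulR :: if0]>
3. <C=0, E=∅, K=[let x :: mulR :: if0]>
4. <C=x, E={x↦0}, K=[mulR :: if0]>
5. <C=(2 - 4), E=∅, K=[mulL(0) :: if0]>
6. <C=2, E=∅, K=[subR :: mulL(0) :: if0]>
7. <C=4, E=∅, K=[subL(2) :: mulL(0) :: if0]>
8. <C=(0 + (let x = 4 in 4)), E=∅, K=∅>
9. <C=0, E=∅, K=[addR]>
10. <C=(let x = 4 in 4), E=∅, K=[addL(0)]>
11. <C=4, E=∅, K=[let x :: addL(0)]>
12. <C=4, E={x↦4}, K=[addL(0)]>
→ final value 4

Answer: 4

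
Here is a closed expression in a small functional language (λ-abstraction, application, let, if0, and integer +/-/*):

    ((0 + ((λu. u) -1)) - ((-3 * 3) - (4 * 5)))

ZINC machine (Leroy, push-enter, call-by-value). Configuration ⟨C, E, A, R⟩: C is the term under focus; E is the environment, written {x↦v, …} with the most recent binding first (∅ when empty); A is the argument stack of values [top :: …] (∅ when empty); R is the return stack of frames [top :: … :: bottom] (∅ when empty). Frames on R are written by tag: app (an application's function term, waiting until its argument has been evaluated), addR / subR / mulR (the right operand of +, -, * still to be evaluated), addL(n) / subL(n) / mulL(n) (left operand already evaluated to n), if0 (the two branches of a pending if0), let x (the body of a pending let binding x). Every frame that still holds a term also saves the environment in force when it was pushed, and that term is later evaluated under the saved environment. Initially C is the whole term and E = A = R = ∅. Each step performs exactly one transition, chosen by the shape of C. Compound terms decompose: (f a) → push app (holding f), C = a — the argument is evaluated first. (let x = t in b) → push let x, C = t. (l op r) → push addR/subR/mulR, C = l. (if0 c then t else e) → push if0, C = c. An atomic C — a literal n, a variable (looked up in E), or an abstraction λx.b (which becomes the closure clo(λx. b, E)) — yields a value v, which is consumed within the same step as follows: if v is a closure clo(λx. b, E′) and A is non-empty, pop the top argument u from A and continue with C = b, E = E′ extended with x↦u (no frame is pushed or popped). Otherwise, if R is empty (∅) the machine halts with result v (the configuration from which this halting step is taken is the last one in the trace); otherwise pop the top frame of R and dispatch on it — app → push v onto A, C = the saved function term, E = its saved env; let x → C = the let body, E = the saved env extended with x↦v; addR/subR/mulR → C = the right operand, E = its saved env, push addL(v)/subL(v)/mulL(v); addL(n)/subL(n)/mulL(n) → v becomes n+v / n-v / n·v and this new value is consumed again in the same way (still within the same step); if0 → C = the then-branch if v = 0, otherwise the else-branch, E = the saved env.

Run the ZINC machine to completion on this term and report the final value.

0. [C=((0 + ((λu. u) -1)) - ((-3 * 3) - (4 * 5))) | E=∅ | A=∅ | R=∅]
1. [C=(0 + ((λu. u) -1)) | E=∅ | A=∅ | R=[subR]]
2. [C=0 | E=∅ | A=∅ | R=[addR :: subR]]
3. [C=((λu. u) -1) | E=∅ | A=∅ | R=[addL(0) :: subR]]
4. [C=-1 | E=∅ | A=∅ | R=[app :: addL(0) :: subR]]
5. [C=(λu. u) | E=∅ | A=[-1] | R=[addL(0) :: subR]]
6. [C=u | E={u↦-1} | A=∅ | R=[addL(0) :: subR]]
7. [C=((-3 * 3) - (4 * 5)) | E=∅ | A=∅ | R=[subL(-1)]]
8. [C=(-3 * 3) | E=∅ | A=∅ | R=[subR :: subL(-1)]]
9. [C=-3 | E=∅ | A=∅ | R=[mulR :: subR :: subL(-1)]]
10. [C=3 | E=∅ | A=∅ | R=[mulL(-3) :: subR :: subL(-1)]]
11. [C=(4 * 5) | E=∅ | A=∅ | R=[subL(-9) :: subL(-1)]]
12. [C=4 | E=∅ | A=∅ | R=[mulR :: subL(-9) :: subL(-1)]]
13. [C=5 | E=∅ | A=∅ | R=[mulL(4) :: subL(-9) :: subL(-1)]]
→ final value 28

Answer: 28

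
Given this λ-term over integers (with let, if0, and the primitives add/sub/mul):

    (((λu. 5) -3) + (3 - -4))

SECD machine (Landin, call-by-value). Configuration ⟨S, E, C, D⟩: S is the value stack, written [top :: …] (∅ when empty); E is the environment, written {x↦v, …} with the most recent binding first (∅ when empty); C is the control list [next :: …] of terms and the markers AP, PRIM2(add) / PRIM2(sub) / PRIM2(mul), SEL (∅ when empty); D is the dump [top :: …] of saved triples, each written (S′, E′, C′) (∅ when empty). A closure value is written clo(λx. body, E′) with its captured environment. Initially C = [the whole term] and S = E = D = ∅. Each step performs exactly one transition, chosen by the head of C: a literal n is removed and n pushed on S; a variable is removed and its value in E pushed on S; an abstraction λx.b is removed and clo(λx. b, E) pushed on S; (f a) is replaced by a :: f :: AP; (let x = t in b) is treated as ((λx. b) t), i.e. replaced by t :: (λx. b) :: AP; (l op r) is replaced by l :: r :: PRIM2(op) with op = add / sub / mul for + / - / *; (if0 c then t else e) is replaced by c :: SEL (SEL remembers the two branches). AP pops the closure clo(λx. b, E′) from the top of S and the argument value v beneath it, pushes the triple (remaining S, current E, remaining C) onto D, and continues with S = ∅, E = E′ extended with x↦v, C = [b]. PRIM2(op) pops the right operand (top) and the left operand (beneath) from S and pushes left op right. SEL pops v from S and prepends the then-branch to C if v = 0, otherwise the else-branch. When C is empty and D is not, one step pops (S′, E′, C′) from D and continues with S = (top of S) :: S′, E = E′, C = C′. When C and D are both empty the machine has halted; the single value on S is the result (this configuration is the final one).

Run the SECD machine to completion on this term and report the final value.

Answer: 12

Derivation:
step 0: <S=∅, E=∅, C=[(((λu. 5) -3) + (3 - -4))], D=∅>
step 1: <S=∅, E=∅, C=[((λu. 5) -3) :: (3 - -4) :: PRIM2(add)], D=∅>
step 2: <S=∅, E=∅, C=[-3 :: (λu. 5) :: AP :: (3 - -4) :: PRIM2(add)], D=∅>
step 3: <S=[-3], E=∅, C=[(λu. 5) :: AP :: (3 - -4) :: PRIM2(add)], D=∅>
step 4: <S=[clo(λu. 5, ∅) :: -3], E=∅, C=[AP :: (3 - -4) :: PRIM2(add)], D=∅>
step 5: <S=∅, E={u↦-3}, C=[5], D=[(∅, ∅, [(3 - -4) :: PRIM2(add)])]>
step 6: <S=[5], E={u↦-3}, C=∅, D=[(∅, ∅, [(3 - -4) :: PRIM2(add)])]>
step 7: <S=[5], E=∅, C=[(3 - -4) :: PRIM2(add)], D=∅>
step 8: <S=[5], E=∅, C=[3 :: -4 :: PRIM2(sub) :: PRIM2(add)], D=∅>
step 9: <S=[3 :: 5], E=∅, C=[-4 :: PRIM2(sub) :: PRIM2(add)], D=∅>
step 10: <S=[-4 :: 3 :: 5], E=∅, C=[PRIM2(sub) :: PRIM2(add)], D=∅>
step 11: <S=[7 :: 5], E=∅, C=[PRIM2(add)], D=∅>
step 12: <S=[12], E=∅, C=∅, D=∅>
→ final value 12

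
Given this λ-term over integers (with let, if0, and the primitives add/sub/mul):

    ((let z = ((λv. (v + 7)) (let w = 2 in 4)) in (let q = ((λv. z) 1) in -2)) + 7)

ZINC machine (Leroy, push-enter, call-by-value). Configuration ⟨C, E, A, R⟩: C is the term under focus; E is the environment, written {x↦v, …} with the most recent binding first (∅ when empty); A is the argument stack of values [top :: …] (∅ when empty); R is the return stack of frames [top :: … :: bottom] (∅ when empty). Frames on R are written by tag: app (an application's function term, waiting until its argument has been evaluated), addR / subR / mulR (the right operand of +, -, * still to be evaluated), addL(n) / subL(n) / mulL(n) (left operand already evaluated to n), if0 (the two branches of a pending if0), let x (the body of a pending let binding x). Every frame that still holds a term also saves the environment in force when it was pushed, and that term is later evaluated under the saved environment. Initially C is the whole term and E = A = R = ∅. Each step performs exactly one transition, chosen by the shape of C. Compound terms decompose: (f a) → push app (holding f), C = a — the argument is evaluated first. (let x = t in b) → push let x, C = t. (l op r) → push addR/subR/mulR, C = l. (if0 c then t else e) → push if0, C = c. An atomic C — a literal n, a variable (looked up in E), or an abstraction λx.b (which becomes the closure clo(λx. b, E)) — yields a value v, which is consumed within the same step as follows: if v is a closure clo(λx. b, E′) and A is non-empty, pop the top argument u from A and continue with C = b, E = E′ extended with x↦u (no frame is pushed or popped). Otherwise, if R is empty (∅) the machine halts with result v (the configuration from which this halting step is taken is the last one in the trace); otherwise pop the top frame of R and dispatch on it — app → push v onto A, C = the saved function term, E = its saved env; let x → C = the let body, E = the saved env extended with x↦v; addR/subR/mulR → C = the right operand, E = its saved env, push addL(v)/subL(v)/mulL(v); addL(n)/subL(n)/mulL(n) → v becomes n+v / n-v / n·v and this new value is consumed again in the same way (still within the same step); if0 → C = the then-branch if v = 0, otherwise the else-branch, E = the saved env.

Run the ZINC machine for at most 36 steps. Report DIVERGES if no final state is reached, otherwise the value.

Answer: 5

Derivation:
step 0: ⟨C=((let z = ((λv. (v + 7)) (let w = 2 in 4)) in (let q = ((λv. z) 1) in -2)) + 7); E=∅; A=∅; R=∅⟩
step 1: ⟨C=(let z = ((λv. (v + 7)) (let w = 2 in 4)) in (let q = ((λv. z) 1) in -2)); E=∅; A=∅; R=[addR]⟩
step 2: ⟨C=((λv. (v + 7)) (let w = 2 in 4)); E=∅; A=∅; R=[let z :: addR]⟩
step 3: ⟨C=(let w = 2 in 4); E=∅; A=∅; R=[app :: let z :: addR]⟩
step 4: ⟨C=2; E=∅; A=∅; R=[let w :: app :: let z :: addR]⟩
step 5: ⟨C=4; E={w↦2}; A=∅; R=[app :: let z :: addR]⟩
step 6: ⟨C=(λv. (v + 7)); E=∅; A=[4]; R=[let z :: addR]⟩
step 7: ⟨C=(v + 7); E={v↦4}; A=∅; R=[let z :: addR]⟩
step 8: ⟨C=v; E={v↦4}; A=∅; R=[addR :: let z :: addR]⟩
step 9: ⟨C=7; E={v↦4}; A=∅; R=[addL(4) :: let z :: addR]⟩
step 10: ⟨C=(let q = ((λv. z) 1) in -2); E={z↦11}; A=∅; R=[addR]⟩
step 11: ⟨C=((λv. z) 1); E={z↦11}; A=∅; R=[let q :: addR]⟩
step 12: ⟨C=1; E={z↦11}; A=∅; R=[app :: let q :: addR]⟩
step 13: ⟨C=(λv. z); E={z↦11}; A=[1]; R=[let q :: addR]⟩
step 14: ⟨C=z; E={v↦1, z↦11}; A=∅; R=[let q :: addR]⟩
step 15: ⟨C=-2; E={q↦11, z↦11}; A=∅; R=[addR]⟩
step 16: ⟨C=7; E=∅; A=∅; R=[addL(-2)]⟩
→ final value 5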